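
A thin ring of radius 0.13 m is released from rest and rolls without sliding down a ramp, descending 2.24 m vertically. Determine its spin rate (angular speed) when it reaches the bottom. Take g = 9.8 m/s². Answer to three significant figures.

Here I = MR², so the shape factor k = I/(MR²) = 1.
Since it rolls without slipping, ω = v/R and KE = ½Mv² + ½Iω² = ½(1+k)Mv² = Mv².
Energy conservation Mgh = ½(1+k)Mv² gives v = √(2gh/(1+k)) = √(2 × 9.8 × 2.24 / 2) = 4.685 m/s.
Then ω = v/R = 4.685 / 0.13 ≈ 36.0 rad/s.

ω ≈ 36.0 rad/s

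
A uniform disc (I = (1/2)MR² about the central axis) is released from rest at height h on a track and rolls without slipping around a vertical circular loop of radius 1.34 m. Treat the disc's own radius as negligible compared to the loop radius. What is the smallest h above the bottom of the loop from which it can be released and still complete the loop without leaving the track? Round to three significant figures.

The moment of inertia is (1/2)MR², giving k ≡ I/(MR²) = 0.5.
At the top, contact is just lost when gravity alone supplies the centripetal force: Mg = Mv_top²/r, i.e. v_top² = gr.
With ω = v/R, the kinetic energy at speed v is ½(1+k)Mv² = (3/4)Mv².
Energy conservation from release (height h) to the top (height 2r): Mgh = Mg(2r) + (3/4)M·gr.
Thus h_min = 2r + (1+k)r/2 = r(2 + 1.5/2) = 1.34 × 2.75 ≈ 3.69 m.

h_min ≈ 3.69 m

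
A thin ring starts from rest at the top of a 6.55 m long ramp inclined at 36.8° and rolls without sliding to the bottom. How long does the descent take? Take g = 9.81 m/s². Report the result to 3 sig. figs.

t ≈ 2.11 s

For this body I = MR², i.e. k = I/(MR²) = 1.
Translational: Mg sinθ − f = Ma. Rotational about the CM: fR = Iα = kMRa, so f = kMa.
Hence a = g sinθ/(1+k) = 9.81×sin36.8°/2 = 2.938 m/s².
Starting from rest, L = ½at², so t = √(2L/a) = √(2×6.55/2.938) ≈ 2.11 s.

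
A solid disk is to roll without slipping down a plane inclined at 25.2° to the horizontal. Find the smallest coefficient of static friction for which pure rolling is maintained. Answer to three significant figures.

For this body I = (1/2)MR², i.e. k = I/(MR²) = 0.5.
Translational: Mg sinθ − f = Ma. Rotational about the CM: fR = Iα = kMRa, so f = kMa.
These give a = g sinθ/(1+k) and the required friction f = kMg sinθ/(1+k).
With N = Mg cosθ, the no-slip condition f ≤ μN gives μ_min = f/N = k tanθ/(1+k).
μ_min = 0.5 × tan25.2° / 1.5 ≈ 0.157.

μ_min ≈ 0.157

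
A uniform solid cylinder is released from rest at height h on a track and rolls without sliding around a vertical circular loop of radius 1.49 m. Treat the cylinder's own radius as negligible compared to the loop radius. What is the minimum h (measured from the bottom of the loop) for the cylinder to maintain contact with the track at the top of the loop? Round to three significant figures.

h_min ≈ 4.10 m

With I = (1/2)MR², the ratio k = I/(MR²) is 0.5.
At the top of the loop, the minimum-contact condition is Mg = Mv_top²/r, so v_top² = gr.
With ω = v/R, the kinetic energy at speed v is ½(1+k)Mv² = (3/4)Mv².
Energy conservation from release (height h) to the top (height 2r): Mgh = Mg(2r) + (3/4)M·gr.
Thus h_min = 2r + (1+k)r/2 = r(2 + 1.5/2) = 1.49 × 2.75 ≈ 4.10 m.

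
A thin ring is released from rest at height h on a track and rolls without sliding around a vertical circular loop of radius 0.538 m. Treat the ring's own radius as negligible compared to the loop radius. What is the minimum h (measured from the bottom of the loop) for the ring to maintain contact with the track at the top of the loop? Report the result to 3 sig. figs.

Here I = MR², so the shape factor k = I/(MR²) = 1.
At the top, contact is just lost when gravity alone supplies the centripetal force: Mg = Mv_top²/r, i.e. v_top² = gr.
With ω = v/R, the kinetic energy at speed v is ½(1+k)Mv² = Mv².
Energy conservation from release (height h) to the top (height 2r): Mgh = Mg(2r) + M·gr.
Thus h_min = 2r + (1+k)r/2 = r(2 + 2/2) = 0.538 × 3 ≈ 1.61 m.

h_min ≈ 1.61 m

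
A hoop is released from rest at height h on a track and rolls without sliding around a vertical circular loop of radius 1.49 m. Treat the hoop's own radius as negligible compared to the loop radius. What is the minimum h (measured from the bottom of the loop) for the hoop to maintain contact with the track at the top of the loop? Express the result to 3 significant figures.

h_min ≈ 4.47 m

With I = MR², the ratio k = I/(MR²) is 1.
At the top, contact is just lost when gravity alone supplies the centripetal force: Mg = Mv_top²/r, i.e. v_top² = gr.
With ω = v/R, the kinetic energy at speed v is ½(1+k)Mv² = Mv².
Energy conservation from release (height h) to the top (height 2r): Mgh = Mg(2r) + M·gr.
Thus h_min = 2r + (1+k)r/2 = r(2 + 2/2) = 1.49 × 3 ≈ 4.47 m.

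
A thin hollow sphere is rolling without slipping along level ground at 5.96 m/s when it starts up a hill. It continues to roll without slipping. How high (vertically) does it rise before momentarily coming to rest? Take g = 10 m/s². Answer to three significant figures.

h ≈ 2.96 m

Here I = (2/3)MR², so the shape factor k = I/(MR²) = 2/3.
Rolling without slipping gives ω = v/R, so the total kinetic energy is ½Mv² + ½Iω² = ½(1+k)Mv² = (5/6)Mv².
At the top the kinetic energy is zero, so (5/6)Mv₀² = Mgh.
Thus h = (1+k)v₀²/(2g) = 1.667 × 5.96² / (2 × 10) ≈ 2.96 m.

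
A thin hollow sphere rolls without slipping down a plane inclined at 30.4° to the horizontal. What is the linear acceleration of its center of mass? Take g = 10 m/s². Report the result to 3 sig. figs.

With I = (2/3)MR², the ratio k = I/(MR²) is 2/3.
Along the incline Mg sinθ − f = Ma, and torque about the center fR = Iα = kMR²(a/R) gives f = kMa.
Eliminating f: Mg sinθ = (1+k)Ma, so a = g sinθ/(1+k) = 10 × sin30.4° / 1.667 ≈ 3.04 m/s².

a ≈ 3.04 m/s²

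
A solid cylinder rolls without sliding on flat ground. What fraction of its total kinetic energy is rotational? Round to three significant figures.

fraction ≈ 0.333

The moment of inertia is (1/2)MR², giving k ≡ I/(MR²) = 0.5.
Since ω = v/R, the translational part is ½Mv² and the rotational part is ½I(v/R)² = ½kMv²; the total is ½(1+k)Mv².
The rotational fraction is therefore k/(1+k) = 0.5/1.5 ≈ 0.333.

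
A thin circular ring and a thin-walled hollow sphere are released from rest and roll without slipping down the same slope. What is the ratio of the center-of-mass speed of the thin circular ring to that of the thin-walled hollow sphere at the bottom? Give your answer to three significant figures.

v_ratio ≈ 0.913

Each satisfies Mgh = ½(1+k)Mv² with k = I/(MR²), so v ∝ 1/√(1+k).
For the thin circular ring k = 1; for the thin-walled hollow sphere k = 2/3.
v₁/v₂ = √((1+k₂)/(1+k₁)) = √(1.667/2) ≈ 0.913.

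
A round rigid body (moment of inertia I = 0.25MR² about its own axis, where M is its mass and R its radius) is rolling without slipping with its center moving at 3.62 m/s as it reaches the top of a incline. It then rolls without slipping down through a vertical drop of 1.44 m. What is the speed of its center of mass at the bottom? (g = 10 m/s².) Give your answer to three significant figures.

For this body I = 0.25MR², i.e. k = I/(MR²) = 0.25.
Pure rolling means v = ωR; then KE = ½Mv² + ½I(v/R)² = ½(1+k)Mv² = (5/8)Mv².
Conserving energy between top and bottom: (5/8)Mv² = (5/8)Mv₀² + Mgh, hence v² = v₀² + 2gh/(1+k).
v = √(3.62² + 2×10×1.44/1.25) = √36.14 ≈ 6.01 m/s.

v ≈ 6.01 m/s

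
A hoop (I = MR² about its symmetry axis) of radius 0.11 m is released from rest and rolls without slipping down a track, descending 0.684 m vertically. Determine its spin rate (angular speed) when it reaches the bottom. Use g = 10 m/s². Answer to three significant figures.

ω ≈ 23.8 rad/s

The moment of inertia is MR², giving k ≡ I/(MR²) = 1.
The rolling condition ω = v/R makes the rotational term ½I(v/R)² = ½kMv², so KE_total = ½(1+k)Mv² = Mv².
Energy conservation Mgh = ½(1+k)Mv² gives v = √(2gh/(1+k)) = √(2 × 10 × 0.684 / 2) = 2.615 m/s.
Then ω = v/R = 2.615 / 0.11 ≈ 23.8 rad/s.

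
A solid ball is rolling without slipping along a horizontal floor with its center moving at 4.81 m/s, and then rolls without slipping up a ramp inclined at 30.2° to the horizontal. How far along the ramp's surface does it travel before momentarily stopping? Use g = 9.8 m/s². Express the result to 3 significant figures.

d ≈ 3.29 m

The moment of inertia is (2/5)MR², giving k ≡ I/(MR²) = 0.4.
Rolling without slipping gives ω = v/R, so the total kinetic energy is ½Mv² + ½Iω² = ½(1+k)Mv² = (7/10)Mv².
Setting this equal to Mgh gives the vertical rise h = (1+k)v₀²/(2g) = 1.4×4.81²/(2×9.8) = 1.653 m.
The distance along the slope is d = h/sinθ = 1.653/sin30.2° ≈ 3.29 m.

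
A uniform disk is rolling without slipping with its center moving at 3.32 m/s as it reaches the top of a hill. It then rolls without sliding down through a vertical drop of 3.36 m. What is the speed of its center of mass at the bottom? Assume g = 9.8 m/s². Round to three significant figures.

v ≈ 7.41 m/s

For this body I = (1/2)MR², i.e. k = I/(MR²) = 0.5.
Rolling without slipping gives ω = v/R, so the total kinetic energy is ½Mv² + ½Iω² = ½(1+k)Mv² = (3/4)Mv².
Conserving energy between top and bottom: (3/4)Mv² = (3/4)Mv₀² + Mgh, hence v² = v₀² + 2gh/(1+k).
v = √(3.32² + 2×9.8×3.36/1.5) = √54.93 ≈ 7.41 m/s.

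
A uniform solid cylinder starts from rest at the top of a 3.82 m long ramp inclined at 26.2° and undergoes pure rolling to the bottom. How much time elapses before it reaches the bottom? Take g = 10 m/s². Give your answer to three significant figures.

For this body I = (1/2)MR², i.e. k = I/(MR²) = 0.5.
Translational: Mg sinθ − f = Ma. Rotational about the CM: fR = Iα = kMRa, so f = kMa.
Hence a = g sinθ/(1+k) = 10×sin26.2°/1.5 = 2.943 m/s².
With constant a from rest, t = √(2L/a) = √(2·3.82/2.943) ≈ 1.61 s.

t ≈ 1.61 s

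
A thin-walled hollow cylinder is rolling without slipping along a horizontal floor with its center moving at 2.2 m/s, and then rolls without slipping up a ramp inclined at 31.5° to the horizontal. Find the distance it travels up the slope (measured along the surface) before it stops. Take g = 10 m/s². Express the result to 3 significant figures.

With I = MR², the ratio k = I/(MR²) is 1.
Rolling without slipping gives ω = v/R, so the total kinetic energy is ½Mv² + ½Iω² = ½(1+k)Mv² = Mv².
Setting this equal to Mgh gives the vertical rise h = (1+k)v₀²/(2g) = 2×2.2²/(2×10) = 0.484 m.
The distance along the slope is d = h/sinθ = 0.484/sin31.5° ≈ 0.926 m.

d ≈ 0.926 m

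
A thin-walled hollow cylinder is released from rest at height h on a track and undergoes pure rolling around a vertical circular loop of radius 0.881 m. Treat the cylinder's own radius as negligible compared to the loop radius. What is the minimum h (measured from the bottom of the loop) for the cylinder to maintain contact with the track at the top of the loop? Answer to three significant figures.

Here I = MR², so the shape factor k = I/(MR²) = 1.
At the top, contact is just lost when gravity alone supplies the centripetal force: Mg = Mv_top²/r, i.e. v_top² = gr.
With ω = v/R, the kinetic energy at speed v is ½(1+k)Mv² = Mv².
Energy conservation from release (height h) to the top (height 2r): Mgh = Mg(2r) + M·gr.
Thus h_min = 2r + (1+k)r/2 = r(2 + 2/2) = 0.881 × 3 ≈ 2.64 m.

h_min ≈ 2.64 m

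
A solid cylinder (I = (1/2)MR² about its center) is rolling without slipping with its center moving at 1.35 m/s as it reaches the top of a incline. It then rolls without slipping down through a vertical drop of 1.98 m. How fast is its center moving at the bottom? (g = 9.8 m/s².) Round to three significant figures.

v ≈ 5.26 m/s

Here I = (1/2)MR², so the shape factor k = I/(MR²) = 0.5.
Pure rolling means v = ωR; then KE = ½Mv² + ½I(v/R)² = ½(1+k)Mv² = (3/4)Mv².
Conserving energy between top and bottom: (3/4)Mv² = (3/4)Mv₀² + Mgh, hence v² = v₀² + 2gh/(1+k).
v = √(1.35² + 2×9.8×1.98/1.5) = √27.69 ≈ 5.26 m/s.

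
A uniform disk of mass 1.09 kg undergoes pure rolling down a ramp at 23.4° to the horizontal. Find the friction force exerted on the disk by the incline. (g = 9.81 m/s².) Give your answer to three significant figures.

Here I = (1/2)MR², so the shape factor k = I/(MR²) = 0.5.
Newton's second law down the slope: Mg sinθ − f = Ma. The torque equation fR = Iα (with α = a/R) gives f = kMa.
Combining, a = g sinθ/(1+k) and f = kMa = kMg sinθ/(1+k).
f = 0.5 × 1.09 × 9.81 × sin23.4° / 1.5 ≈ 1.42 N.

f ≈ 1.42 N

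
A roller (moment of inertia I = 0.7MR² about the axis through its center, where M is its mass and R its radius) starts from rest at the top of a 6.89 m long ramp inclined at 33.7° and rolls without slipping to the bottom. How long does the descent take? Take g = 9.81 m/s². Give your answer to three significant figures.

With I = 0.7MR², the ratio k = I/(MR²) is 0.7.
Along the incline Mg sinθ − f = Ma, and torque about the center fR = Iα = kMR²(a/R) gives f = kMa.
Hence a = g sinθ/(1+k) = 9.81×sin33.7°/1.7 = 3.202 m/s².
With constant a from rest, t = √(2L/a) = √(2·6.89/3.202) ≈ 2.07 s.

t ≈ 2.07 s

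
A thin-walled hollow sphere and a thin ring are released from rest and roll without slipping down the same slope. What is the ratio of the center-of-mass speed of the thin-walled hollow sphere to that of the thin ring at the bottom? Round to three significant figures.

Each satisfies Mgh = ½(1+k)Mv² with k = I/(MR²), so v ∝ 1/√(1+k).
For the thin-walled hollow sphere k = 2/3; for the thin ring k = 1.
v₁/v₂ = √((1+k₂)/(1+k₁)) = √(2/1.667) ≈ 1.10.

v_ratio ≈ 1.10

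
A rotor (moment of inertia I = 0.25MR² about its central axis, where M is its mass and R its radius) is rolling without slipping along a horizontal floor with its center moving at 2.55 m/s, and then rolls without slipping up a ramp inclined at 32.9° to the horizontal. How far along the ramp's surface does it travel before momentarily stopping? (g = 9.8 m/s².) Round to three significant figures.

d ≈ 0.763 m

With I = 0.25MR², the ratio k = I/(MR²) is 0.25.
The rolling condition ω = v/R makes the rotational term ½I(v/R)² = ½kMv², so KE_total = ½(1+k)Mv² = (5/8)Mv².
Setting this equal to Mgh gives the vertical rise h = (1+k)v₀²/(2g) = 1.25×2.55²/(2×9.8) = 0.4147 m.
Along the incline, d = h/sinθ = 0.4147/sin32.9° ≈ 0.763 m.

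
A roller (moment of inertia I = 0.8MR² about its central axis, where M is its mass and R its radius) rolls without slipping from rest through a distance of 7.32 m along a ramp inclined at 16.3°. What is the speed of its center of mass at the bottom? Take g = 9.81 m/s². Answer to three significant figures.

v ≈ 4.73 m/s

For this body I = 0.8MR², i.e. k = I/(MR²) = 0.8.
Pure rolling means v = ωR; then KE = ½Mv² + ½I(v/R)² = ½(1+k)Mv² = (9/10)Mv².
The vertical drop is h = L sinθ = 7.32 × sin16.3° = 2.054 m.
Setting Mgh = (9/10)Mv² gives v = √(2gh/(1+k)) = √(2·9.81·2.054/1.8) ≈ 4.73 m/s.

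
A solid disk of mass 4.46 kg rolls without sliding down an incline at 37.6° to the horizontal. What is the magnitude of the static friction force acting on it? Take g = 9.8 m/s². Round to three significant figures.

Here I = (1/2)MR², so the shape factor k = I/(MR²) = 0.5.
Newton's second law down the slope: Mg sinθ − f = Ma. The torque equation fR = Iα (with α = a/R) gives f = kMa.
Combining, a = g sinθ/(1+k) and f = kMa = kMg sinθ/(1+k).
f = 0.5 × 4.46 × 9.8 × sin37.6° / 1.5 ≈ 8.89 N.

f ≈ 8.89 N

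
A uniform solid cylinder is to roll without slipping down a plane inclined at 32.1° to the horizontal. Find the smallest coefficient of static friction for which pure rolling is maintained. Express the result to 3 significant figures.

For this body I = (1/2)MR², i.e. k = I/(MR²) = 0.5.
Translational: Mg sinθ − f = Ma. Rotational about the CM: fR = Iα = kMRa, so f = kMa.
These give a = g sinθ/(1+k) and the required friction f = kMg sinθ/(1+k).
The normal force is N = Mg cosθ, so μ_min = f/N = k tanθ/(1+k).
μ_min = 0.5 × tan32.1° / 1.5 ≈ 0.209.

μ_min ≈ 0.209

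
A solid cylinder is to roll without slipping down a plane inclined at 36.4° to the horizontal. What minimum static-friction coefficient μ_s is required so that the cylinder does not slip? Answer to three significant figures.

μ_min ≈ 0.246

The moment of inertia is (1/2)MR², giving k ≡ I/(MR²) = 0.5.
Translational: Mg sinθ − f = Ma. Rotational about the CM: fR = Iα = kMRa, so f = kMa.
These give a = g sinθ/(1+k) and the required friction f = kMg sinθ/(1+k).
The normal force is N = Mg cosθ, so μ_min = f/N = k tanθ/(1+k).
μ_min = 0.5 × tan36.4° / 1.5 ≈ 0.246.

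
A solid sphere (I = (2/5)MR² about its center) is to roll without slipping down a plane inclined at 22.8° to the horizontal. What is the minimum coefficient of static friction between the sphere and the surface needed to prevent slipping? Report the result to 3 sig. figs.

μ_min ≈ 0.120

Here I = (2/5)MR², so the shape factor k = I/(MR²) = 0.4.
Translational: Mg sinθ − f = Ma. Rotational about the CM: fR = Iα = kMRa, so f = kMa.
These give a = g sinθ/(1+k) and the required friction f = kMg sinθ/(1+k).
The normal force is N = Mg cosθ, so μ_min = f/N = k tanθ/(1+k).
μ_min = 0.4 × tan22.8° / 1.4 ≈ 0.120.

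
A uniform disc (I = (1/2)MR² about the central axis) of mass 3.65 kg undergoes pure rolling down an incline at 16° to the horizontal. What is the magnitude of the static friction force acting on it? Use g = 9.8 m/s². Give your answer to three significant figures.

f ≈ 3.29 N

With I = (1/2)MR², the ratio k = I/(MR²) is 0.5.
Along the incline Mg sinθ − f = Ma, and torque about the center fR = Iα = kMR²(a/R) gives f = kMa.
Combining, a = g sinθ/(1+k) and f = kMa = kMg sinθ/(1+k).
f = 0.5 × 3.65 × 9.8 × sin16° / 1.5 ≈ 3.29 N.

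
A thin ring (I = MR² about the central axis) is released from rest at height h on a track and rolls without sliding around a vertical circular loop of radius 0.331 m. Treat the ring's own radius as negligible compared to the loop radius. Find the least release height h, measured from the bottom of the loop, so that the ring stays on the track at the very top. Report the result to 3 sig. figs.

h_min ≈ 0.993 m

The moment of inertia is MR², giving k ≡ I/(MR²) = 1.
At the top, contact is just lost when gravity alone supplies the centripetal force: Mg = Mv_top²/r, i.e. v_top² = gr.
With ω = v/R, the kinetic energy at speed v is ½(1+k)Mv² = Mv².
Energy conservation from release (height h) to the top (height 2r): Mgh = Mg(2r) + M·gr.
Thus h_min = 2r + (1+k)r/2 = r(2 + 2/2) = 0.331 × 3 ≈ 0.993 m.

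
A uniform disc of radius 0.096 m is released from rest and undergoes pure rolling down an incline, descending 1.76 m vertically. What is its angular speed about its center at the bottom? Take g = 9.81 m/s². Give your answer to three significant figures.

Here I = (1/2)MR², so the shape factor k = I/(MR²) = 0.5.
The rolling condition ω = v/R makes the rotational term ½I(v/R)² = ½kMv², so KE_total = ½(1+k)Mv² = (3/4)Mv².
Energy conservation Mgh = ½(1+k)Mv² gives v = √(2gh/(1+k)) = √(2 × 9.81 × 1.76 / 1.5) = 4.798 m/s.
Then ω = v/R = 4.798 / 0.096 ≈ 50.0 rad/s.

ω ≈ 50.0 rad/s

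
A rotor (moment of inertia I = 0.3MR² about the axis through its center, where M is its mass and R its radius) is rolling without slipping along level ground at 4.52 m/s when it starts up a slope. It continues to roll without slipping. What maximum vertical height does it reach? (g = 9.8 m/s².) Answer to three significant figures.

h ≈ 1.36 m

Here I = 0.3MR², so the shape factor k = I/(MR²) = 0.3.
Pure rolling means v = ωR; then KE = ½Mv² + ½I(v/R)² = ½(1+k)Mv² = (13/20)Mv².
All of this converts to potential energy at the highest point: (13/20)Mv₀² = Mgh.
Thus h = (1+k)v₀²/(2g) = 1.3 × 4.52² / (2 × 9.8) ≈ 1.36 m.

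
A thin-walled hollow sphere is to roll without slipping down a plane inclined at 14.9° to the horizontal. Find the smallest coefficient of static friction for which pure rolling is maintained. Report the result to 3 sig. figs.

The moment of inertia is (2/3)MR², giving k ≡ I/(MR²) = 2/3.
Newton's second law down the slope: Mg sinθ − f = Ma. The torque equation fR = Iα (with α = a/R) gives f = kMa.
These give a = g sinθ/(1+k) and the required friction f = kMg sinθ/(1+k).
With N = Mg cosθ, the no-slip condition f ≤ μN gives μ_min = f/N = k tanθ/(1+k).
μ_min = (2/3) × tan14.9° / 1.667 ≈ 0.106.

μ_min ≈ 0.106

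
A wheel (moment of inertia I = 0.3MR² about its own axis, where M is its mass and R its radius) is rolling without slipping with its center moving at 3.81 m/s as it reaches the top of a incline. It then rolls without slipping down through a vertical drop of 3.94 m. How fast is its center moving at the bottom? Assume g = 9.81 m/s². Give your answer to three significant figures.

The moment of inertia is 0.3MR², giving k ≡ I/(MR²) = 0.3.
Rolling without slipping gives ω = v/R, so the total kinetic energy is ½Mv² + ½Iω² = ½(1+k)Mv² = (13/20)Mv².
Conserving energy between top and bottom: (13/20)Mv² = (13/20)Mv₀² + Mgh, hence v² = v₀² + 2gh/(1+k).
v = √(3.81² + 2×9.81×3.94/1.3) = √73.98 ≈ 8.60 m/s.

v ≈ 8.60 m/s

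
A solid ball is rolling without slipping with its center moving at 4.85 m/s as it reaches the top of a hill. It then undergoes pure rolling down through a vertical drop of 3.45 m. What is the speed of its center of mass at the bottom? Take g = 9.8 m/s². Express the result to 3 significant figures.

v ≈ 8.47 m/s

The moment of inertia is (2/5)MR², giving k ≡ I/(MR²) = 0.4.
Since it rolls without slipping, ω = v/R and KE = ½Mv² + ½Iω² = ½(1+k)Mv² = (7/10)Mv².
Energy conservation: (7/10)Mv₀² + Mgh = (7/10)Mv², so v² = v₀² + 2gh/(1+k).
v = √(4.85² + 2×9.8×3.45/1.4) = √71.82 ≈ 8.47 m/s.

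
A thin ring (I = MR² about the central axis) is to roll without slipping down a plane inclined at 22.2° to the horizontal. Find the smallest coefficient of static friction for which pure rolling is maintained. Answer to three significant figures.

μ_min ≈ 0.204

For this body I = MR², i.e. k = I/(MR²) = 1.
Along the incline Mg sinθ − f = Ma, and torque about the center fR = Iα = kMR²(a/R) gives f = kMa.
These give a = g sinθ/(1+k) and the required friction f = kMg sinθ/(1+k).
With N = Mg cosθ, the no-slip condition f ≤ μN gives μ_min = f/N = k tanθ/(1+k).
μ_min = 1 × tan22.2° / 2 ≈ 0.204.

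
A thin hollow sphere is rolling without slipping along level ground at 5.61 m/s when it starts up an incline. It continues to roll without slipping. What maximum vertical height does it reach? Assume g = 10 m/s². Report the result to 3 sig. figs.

The moment of inertia is (2/3)MR², giving k ≡ I/(MR²) = 2/3.
Pure rolling means v = ωR; then KE = ½Mv² + ½I(v/R)² = ½(1+k)Mv² = (5/6)Mv².
At the top the kinetic energy is zero, so (5/6)Mv₀² = Mgh.
Thus h = (1+k)v₀²/(2g) = 1.667 × 5.61² / (2 × 10) ≈ 2.62 m.

h ≈ 2.62 m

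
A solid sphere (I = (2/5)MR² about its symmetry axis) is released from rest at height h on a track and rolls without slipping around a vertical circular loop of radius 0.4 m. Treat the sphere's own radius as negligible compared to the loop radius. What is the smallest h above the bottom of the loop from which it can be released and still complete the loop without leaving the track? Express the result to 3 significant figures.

h_min ≈ 1.08 m

For this body I = (2/5)MR², i.e. k = I/(MR²) = 0.4.
At the top, contact is just lost when gravity alone supplies the centripetal force: Mg = Mv_top²/r, i.e. v_top² = gr.
With ω = v/R, the kinetic energy at speed v is ½(1+k)Mv² = (7/10)Mv².
Energy conservation from release (height h) to the top (height 2r): Mgh = Mg(2r) + (7/10)M·gr.
Thus h_min = 2r + (1+k)r/2 = r(2 + 1.4/2) = 0.4 × 2.7 ≈ 1.08 m.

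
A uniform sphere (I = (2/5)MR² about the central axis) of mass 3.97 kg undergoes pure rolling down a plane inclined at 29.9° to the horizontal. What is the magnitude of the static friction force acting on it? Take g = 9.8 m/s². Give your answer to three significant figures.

f ≈ 5.54 N

The moment of inertia is (2/5)MR², giving k ≡ I/(MR²) = 0.4.
Newton's second law down the slope: Mg sinθ − f = Ma. The torque equation fR = Iα (with α = a/R) gives f = kMa.
Combining, a = g sinθ/(1+k) and f = kMa = kMg sinθ/(1+k).
f = 0.4 × 3.97 × 9.8 × sin29.9° / 1.4 ≈ 5.54 N.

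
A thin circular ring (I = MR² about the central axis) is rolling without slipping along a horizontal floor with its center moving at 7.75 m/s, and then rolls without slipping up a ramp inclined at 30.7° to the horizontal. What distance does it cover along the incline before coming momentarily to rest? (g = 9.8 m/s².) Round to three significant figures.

For this body I = MR², i.e. k = I/(MR²) = 1.
Since it rolls without slipping, ω = v/R and KE = ½Mv² + ½Iω² = ½(1+k)Mv² = Mv².
Setting this equal to Mgh gives the vertical rise h = (1+k)v₀²/(2g) = 2×7.75²/(2×9.8) = 6.129 m.
The distance along the slope is d = h/sinθ = 6.129/sin30.7° ≈ 12.0 m.

d ≈ 12.0 m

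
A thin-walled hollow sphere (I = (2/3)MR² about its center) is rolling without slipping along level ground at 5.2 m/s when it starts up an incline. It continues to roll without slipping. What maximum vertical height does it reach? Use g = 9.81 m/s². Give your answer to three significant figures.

h ≈ 2.30 m

Here I = (2/3)MR², so the shape factor k = I/(MR²) = 2/3.
Pure rolling means v = ωR; then KE = ½Mv² + ½I(v/R)² = ½(1+k)Mv² = (5/6)Mv².
All of this converts to potential energy at the highest point: (5/6)Mv₀² = Mgh.
Thus h = (1+k)v₀²/(2g) = 1.667 × 5.2² / (2 × 9.81) ≈ 2.30 m.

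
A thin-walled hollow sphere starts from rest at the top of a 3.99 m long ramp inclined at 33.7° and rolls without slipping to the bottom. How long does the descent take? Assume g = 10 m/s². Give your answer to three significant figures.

t ≈ 1.55 s

Here I = (2/3)MR², so the shape factor k = I/(MR²) = 2/3.
Translational: Mg sinθ − f = Ma. Rotational about the CM: fR = Iα = kMRa, so f = kMa.
Hence a = g sinθ/(1+k) = 10×sin33.7°/1.667 = 3.329 m/s².
With constant a from rest, t = √(2L/a) = √(2·3.99/3.329) ≈ 1.55 s.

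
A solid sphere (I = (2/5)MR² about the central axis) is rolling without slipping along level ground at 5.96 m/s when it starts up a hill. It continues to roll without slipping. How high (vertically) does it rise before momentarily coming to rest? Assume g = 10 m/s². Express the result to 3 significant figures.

h ≈ 2.49 m

With I = (2/5)MR², the ratio k = I/(MR²) is 0.4.
Rolling without slipping gives ω = v/R, so the total kinetic energy is ½Mv² + ½Iω² = ½(1+k)Mv² = (7/10)Mv².
At the top the kinetic energy is zero, so (7/10)Mv₀² = Mgh.
Thus h = (1+k)v₀²/(2g) = 1.4 × 5.96² / (2 × 10) ≈ 2.49 m.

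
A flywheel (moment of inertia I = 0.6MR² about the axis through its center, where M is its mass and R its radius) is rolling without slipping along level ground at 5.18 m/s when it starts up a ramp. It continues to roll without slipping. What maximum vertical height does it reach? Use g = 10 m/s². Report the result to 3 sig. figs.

Here I = 0.6MR², so the shape factor k = I/(MR²) = 0.6.
Rolling without slipping gives ω = v/R, so the total kinetic energy is ½Mv² + ½Iω² = ½(1+k)Mv² = (4/5)Mv².
At the top the kinetic energy is zero, so (4/5)Mv₀² = Mgh.
Thus h = (1+k)v₀²/(2g) = 1.6 × 5.18² / (2 × 10) ≈ 2.15 m.

h ≈ 2.15 m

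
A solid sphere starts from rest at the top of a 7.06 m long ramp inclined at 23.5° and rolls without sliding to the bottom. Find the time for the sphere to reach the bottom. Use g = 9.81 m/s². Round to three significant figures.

t ≈ 2.25 s

Here I = (2/5)MR², so the shape factor k = I/(MR²) = 0.4.
Along the incline Mg sinθ − f = Ma, and torque about the center fR = Iα = kMR²(a/R) gives f = kMa.
Hence a = g sinθ/(1+k) = 9.81×sin23.5°/1.4 = 2.794 m/s².
With constant a from rest, t = √(2L/a) = √(2·7.06/2.794) ≈ 2.25 s.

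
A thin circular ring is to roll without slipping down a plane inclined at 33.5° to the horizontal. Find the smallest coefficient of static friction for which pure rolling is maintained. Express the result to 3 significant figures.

μ_min ≈ 0.331

For this body I = MR², i.e. k = I/(MR²) = 1.
Along the incline Mg sinθ − f = Ma, and torque about the center fR = Iα = kMR²(a/R) gives f = kMa.
These give a = g sinθ/(1+k) and the required friction f = kMg sinθ/(1+k).
With N = Mg cosθ, the no-slip condition f ≤ μN gives μ_min = f/N = k tanθ/(1+k).
μ_min = 1 × tan33.5° / 2 ≈ 0.331.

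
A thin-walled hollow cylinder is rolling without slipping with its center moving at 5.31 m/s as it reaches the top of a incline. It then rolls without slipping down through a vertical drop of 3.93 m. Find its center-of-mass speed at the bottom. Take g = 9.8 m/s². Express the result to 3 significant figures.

v ≈ 8.17 m/s

For this body I = MR², i.e. k = I/(MR²) = 1.
Since it rolls without slipping, ω = v/R and KE = ½Mv² + ½Iω² = ½(1+k)Mv² = Mv².
Conserving energy between top and bottom: Mv² = Mv₀² + Mgh, hence v² = v₀² + 2gh/(1+k).
v = √(5.31² + 2×9.8×3.93/2) = √66.71 ≈ 8.17 m/s.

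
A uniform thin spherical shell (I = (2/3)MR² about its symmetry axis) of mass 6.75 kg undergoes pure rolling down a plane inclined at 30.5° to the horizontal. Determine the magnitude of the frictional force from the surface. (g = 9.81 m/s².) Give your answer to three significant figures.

For this body I = (2/3)MR², i.e. k = I/(MR²) = 2/3.
Along the incline Mg sinθ − f = Ma, and torque about the center fR = Iα = kMR²(a/R) gives f = kMa.
Combining, a = g sinθ/(1+k) and f = kMa = kMg sinθ/(1+k).
f = (2/3) × 6.75 × 9.81 × sin30.5° / 1.667 ≈ 13.4 N.

f ≈ 13.4 N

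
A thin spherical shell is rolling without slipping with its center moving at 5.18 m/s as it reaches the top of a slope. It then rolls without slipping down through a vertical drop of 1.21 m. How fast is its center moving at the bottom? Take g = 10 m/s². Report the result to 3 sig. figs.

For this body I = (2/3)MR², i.e. k = I/(MR²) = 2/3.
Rolling without slipping gives ω = v/R, so the total kinetic energy is ½Mv² + ½Iω² = ½(1+k)Mv² = (5/6)Mv².
Energy conservation: (5/6)Mv₀² + Mgh = (5/6)Mv², so v² = v₀² + 2gh/(1+k).
v = √(5.18² + 2×10×1.21/1.667) = √41.35 ≈ 6.43 m/s.

v ≈ 6.43 m/s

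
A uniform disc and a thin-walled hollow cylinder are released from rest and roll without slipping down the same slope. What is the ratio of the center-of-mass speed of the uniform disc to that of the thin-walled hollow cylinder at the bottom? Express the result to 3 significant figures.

v_ratio ≈ 1.15

Each satisfies Mgh = ½(1+k)Mv² with k = I/(MR²), so v ∝ 1/√(1+k).
For the uniform disc k = 0.5; for the thin-walled hollow cylinder k = 1.
v₁/v₂ = √((1+k₂)/(1+k₁)) = √(2/1.5) ≈ 1.15.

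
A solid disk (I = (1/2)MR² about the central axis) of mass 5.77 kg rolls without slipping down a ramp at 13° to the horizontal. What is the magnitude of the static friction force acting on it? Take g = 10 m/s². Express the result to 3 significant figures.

Here I = (1/2)MR², so the shape factor k = I/(MR²) = 0.5.
Along the incline Mg sinθ − f = Ma, and torque about the center fR = Iα = kMR²(a/R) gives f = kMa.
Combining, a = g sinθ/(1+k) and f = kMa = kMg sinθ/(1+k).
f = 0.5 × 5.77 × 10 × sin13° / 1.5 ≈ 4.33 N.

f ≈ 4.33 N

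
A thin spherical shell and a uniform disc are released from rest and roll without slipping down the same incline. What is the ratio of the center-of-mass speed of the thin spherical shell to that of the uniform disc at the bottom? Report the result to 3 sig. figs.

Each satisfies Mgh = ½(1+k)Mv² with k = I/(MR²), so v ∝ 1/√(1+k).
For the thin spherical shell k = 2/3; for the uniform disc k = 0.5.
v₁/v₂ = √((1+k₂)/(1+k₁)) = √(1.5/1.667) ≈ 0.949.

v_ratio ≈ 0.949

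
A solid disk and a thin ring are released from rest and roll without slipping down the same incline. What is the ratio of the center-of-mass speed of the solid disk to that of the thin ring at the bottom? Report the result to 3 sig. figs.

v_ratio ≈ 1.15

Each satisfies Mgh = ½(1+k)Mv² with k = I/(MR²), so v ∝ 1/√(1+k).
For the solid disk k = 0.5; for the thin ring k = 1.
v₁/v₂ = √((1+k₂)/(1+k₁)) = √(2/1.5) ≈ 1.15.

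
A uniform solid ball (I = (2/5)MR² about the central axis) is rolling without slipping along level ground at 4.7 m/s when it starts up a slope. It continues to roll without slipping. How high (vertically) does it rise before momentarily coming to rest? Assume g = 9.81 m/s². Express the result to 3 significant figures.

Here I = (2/5)MR², so the shape factor k = I/(MR²) = 0.4.
Rolling without slipping gives ω = v/R, so the total kinetic energy is ½Mv² + ½Iω² = ½(1+k)Mv² = (7/10)Mv².
At the top the kinetic energy is zero, so (7/10)Mv₀² = Mgh.
Thus h = (1+k)v₀²/(2g) = 1.4 × 4.7² / (2 × 9.81) ≈ 1.58 m.

h ≈ 1.58 m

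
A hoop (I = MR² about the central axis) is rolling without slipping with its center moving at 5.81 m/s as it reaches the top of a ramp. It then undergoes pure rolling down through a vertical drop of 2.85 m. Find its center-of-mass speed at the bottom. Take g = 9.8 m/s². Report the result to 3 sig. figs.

v ≈ 7.85 m/s

With I = MR², the ratio k = I/(MR²) is 1.
Rolling without slipping gives ω = v/R, so the total kinetic energy is ½Mv² + ½Iω² = ½(1+k)Mv² = Mv².
Energy conservation: Mv₀² + Mgh = Mv², so v² = v₀² + 2gh/(1+k).
v = √(5.81² + 2×9.8×2.85/2) = √61.69 ≈ 7.85 m/s.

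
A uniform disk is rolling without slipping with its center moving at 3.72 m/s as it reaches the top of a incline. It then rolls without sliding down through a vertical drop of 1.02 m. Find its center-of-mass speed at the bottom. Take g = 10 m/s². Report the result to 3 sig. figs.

The moment of inertia is (1/2)MR², giving k ≡ I/(MR²) = 0.5.
Since it rolls without slipping, ω = v/R and KE = ½Mv² + ½Iω² = ½(1+k)Mv² = (3/4)Mv².
Energy conservation: (3/4)Mv₀² + Mgh = (3/4)Mv², so v² = v₀² + 2gh/(1+k).
v = √(3.72² + 2×10×1.02/1.5) = √27.44 ≈ 5.24 m/s.

v ≈ 5.24 m/s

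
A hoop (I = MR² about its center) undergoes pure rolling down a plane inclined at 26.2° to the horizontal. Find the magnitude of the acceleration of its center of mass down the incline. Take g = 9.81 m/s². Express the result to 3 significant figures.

For this body I = MR², i.e. k = I/(MR²) = 1.
Along the incline Mg sinθ − f = Ma, and torque about the center fR = Iα = kMR²(a/R) gives f = kMa.
Eliminating f: Mg sinθ = (1+k)Ma, so a = g sinθ/(1+k) = 9.81 × sin26.2° / 2 ≈ 2.17 m/s².

a ≈ 2.17 m/s²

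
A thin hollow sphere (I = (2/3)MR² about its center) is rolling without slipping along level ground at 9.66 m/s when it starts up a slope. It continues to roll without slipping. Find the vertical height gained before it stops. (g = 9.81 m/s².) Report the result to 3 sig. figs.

h ≈ 7.93 m

Here I = (2/3)MR², so the shape factor k = I/(MR²) = 2/3.
Since it rolls without slipping, ω = v/R and KE = ½Mv² + ½Iω² = ½(1+k)Mv² = (5/6)Mv².
All of this converts to potential energy at the highest point: (5/6)Mv₀² = Mgh.
Thus h = (1+k)v₀²/(2g) = 1.667 × 9.66² / (2 × 9.81) ≈ 7.93 m.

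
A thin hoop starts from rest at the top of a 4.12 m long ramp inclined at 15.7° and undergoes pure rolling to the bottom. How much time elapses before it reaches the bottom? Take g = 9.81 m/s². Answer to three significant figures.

t ≈ 2.49 s

For this body I = MR², i.e. k = I/(MR²) = 1.
Along the incline Mg sinθ − f = Ma, and torque about the center fR = Iα = kMR²(a/R) gives f = kMa.
Hence a = g sinθ/(1+k) = 9.81×sin15.7°/2 = 1.327 m/s².
Starting from rest, L = ½at², so t = √(2L/a) = √(2×4.12/1.327) ≈ 2.49 s.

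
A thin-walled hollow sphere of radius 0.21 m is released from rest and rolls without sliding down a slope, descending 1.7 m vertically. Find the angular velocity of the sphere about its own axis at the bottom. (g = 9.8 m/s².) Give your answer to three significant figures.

ω ≈ 21.3 rad/s

For this body I = (2/3)MR², i.e. k = I/(MR²) = 2/3.
Rolling without slipping gives ω = v/R, so the total kinetic energy is ½Mv² + ½Iω² = ½(1+k)Mv² = (5/6)Mv².
Energy conservation Mgh = ½(1+k)Mv² gives v = √(2gh/(1+k)) = √(2 × 9.8 × 1.7 / 1.667) = 4.471 m/s.
Then ω = v/R = 4.471 / 0.21 ≈ 21.3 rad/s.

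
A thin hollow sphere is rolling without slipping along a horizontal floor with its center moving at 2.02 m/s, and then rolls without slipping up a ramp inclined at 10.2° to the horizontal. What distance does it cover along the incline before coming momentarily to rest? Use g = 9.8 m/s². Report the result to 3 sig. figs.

The moment of inertia is (2/3)MR², giving k ≡ I/(MR²) = 2/3.
The rolling condition ω = v/R makes the rotational term ½I(v/R)² = ½kMv², so KE_total = ½(1+k)Mv² = (5/6)Mv².
Setting this equal to Mgh gives the vertical rise h = (1+k)v₀²/(2g) = 1.667×2.02²/(2×9.8) = 0.347 m.
The distance along the slope is d = h/sinθ = 0.347/sin10.2° ≈ 1.96 m.

d ≈ 1.96 m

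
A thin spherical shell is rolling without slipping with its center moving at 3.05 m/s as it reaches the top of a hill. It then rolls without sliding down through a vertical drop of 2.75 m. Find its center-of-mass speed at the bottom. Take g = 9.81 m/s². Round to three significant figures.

v ≈ 6.46 m/s

With I = (2/3)MR², the ratio k = I/(MR²) is 2/3.
Rolling without slipping gives ω = v/R, so the total kinetic energy is ½Mv² + ½Iω² = ½(1+k)Mv² = (5/6)Mv².
Conserving energy between top and bottom: (5/6)Mv² = (5/6)Mv₀² + Mgh, hence v² = v₀² + 2gh/(1+k).
v = √(3.05² + 2×9.81×2.75/1.667) = √41.68 ≈ 6.46 m/s.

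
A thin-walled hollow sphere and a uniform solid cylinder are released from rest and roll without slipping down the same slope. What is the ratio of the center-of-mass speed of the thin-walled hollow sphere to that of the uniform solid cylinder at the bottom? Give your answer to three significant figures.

Each satisfies Mgh = ½(1+k)Mv² with k = I/(MR²), so v ∝ 1/√(1+k).
For the thin-walled hollow sphere k = 2/3; for the uniform solid cylinder k = 0.5.
v₁/v₂ = √((1+k₂)/(1+k₁)) = √(1.5/1.667) ≈ 0.949.

v_ratio ≈ 0.949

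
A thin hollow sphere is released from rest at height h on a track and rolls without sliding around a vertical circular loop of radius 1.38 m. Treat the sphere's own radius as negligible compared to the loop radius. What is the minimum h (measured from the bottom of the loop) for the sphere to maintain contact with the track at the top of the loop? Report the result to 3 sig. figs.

With I = (2/3)MR², the ratio k = I/(MR²) is 2/3.
At the top of the loop, the minimum-contact condition is Mg = Mv_top²/r, so v_top² = gr.
With ω = v/R, the kinetic energy at speed v is ½(1+k)Mv² = (5/6)Mv².
Energy conservation from release (height h) to the top (height 2r): Mgh = Mg(2r) + (5/6)M·gr.
Thus h_min = 2r + (1+k)r/2 = r(2 + 1.667/2) = 1.38 × 2.833 ≈ 3.91 m.

h_min ≈ 3.91 m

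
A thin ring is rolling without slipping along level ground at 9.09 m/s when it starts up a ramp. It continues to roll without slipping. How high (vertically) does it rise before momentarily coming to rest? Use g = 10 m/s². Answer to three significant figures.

h ≈ 8.26 m

With I = MR², the ratio k = I/(MR²) is 1.
Pure rolling means v = ωR; then KE = ½Mv² + ½I(v/R)² = ½(1+k)Mv² = Mv².
All of this converts to potential energy at the highest point: Mv₀² = Mgh.
Thus h = (1+k)v₀²/(2g) = 2 × 9.09² / (2 × 10) ≈ 8.26 m.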